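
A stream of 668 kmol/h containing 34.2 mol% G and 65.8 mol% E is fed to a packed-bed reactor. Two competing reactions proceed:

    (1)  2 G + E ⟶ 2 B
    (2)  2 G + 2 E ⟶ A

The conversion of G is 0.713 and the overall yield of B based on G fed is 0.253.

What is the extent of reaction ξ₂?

Yield of B: 2ξ₁ / 228.5 = 0.253 → ξ₁ = 28.9 kmol/h.
Conversion of G: 2ξ₁ + 2ξ₂ = 0.713 × 228.5 = 162.9 → ξ₂ = 52.54 kmol/h.
Outlet amounts (n = n₀ + Σ ν·ξ):
  G: 228.5 − 2(28.9) − 2(52.54) = 65.57
  E: 439.5 − 1(28.9) − 2(52.54) = 305.6
  B: 0 + 2(28.9) = 57.8
  A: 0 + 1(52.54) = 52.54

ξ₂ = 52.5 kmol/h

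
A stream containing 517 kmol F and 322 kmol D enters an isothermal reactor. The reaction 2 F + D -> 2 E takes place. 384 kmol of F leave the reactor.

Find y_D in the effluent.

0.331

For F: n = n₀ − 2ξ → 384 = 517 − 2ξ, giving ξ = 66.5 kmol.
Outlet amounts (n = n₀ + ν ξ):
  F: 517 − 2(66.5) = 384
  D: 322 − 1(66.5) = 255.5
  E: 0 + 2(66.5) = 133
Total out = 772.5 kmol; y_D = 255.5 / 772.5 = 0.3307.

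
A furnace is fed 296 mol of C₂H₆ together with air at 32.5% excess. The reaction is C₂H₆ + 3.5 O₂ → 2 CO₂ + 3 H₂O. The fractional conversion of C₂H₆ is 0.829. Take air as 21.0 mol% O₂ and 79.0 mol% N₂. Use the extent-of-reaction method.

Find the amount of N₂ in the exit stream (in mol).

5160 mol

Stoichiometric O₂ = 3.5 × 296 = 1036 mol; O₂ fed = 1036 × 1.325 = 1373 mol.
N₂ fed = 1373 × 79/21 = 5164 mol.
Fuel reacted = 0.829 × 296 → ξ = 245.4 mol.
Outlet (n = n₀ + ν ξ):
  C₂H₆: 296 − 1(245.4) = 50.62
  O₂: 1373 − 3.5(245.4) = 513.9
  N₂: 5164 (inert)
  CO₂: 0 + 2(245.4) = 490.8
  H₂O: 0 + 3(245.4) = 736.2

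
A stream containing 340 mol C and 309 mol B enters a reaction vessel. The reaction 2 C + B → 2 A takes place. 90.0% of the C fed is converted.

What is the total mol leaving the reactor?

496 mol

C reacted = 0.9 × 340 = 306 mol; ν_C = −2, so ξ = 306/2 = 153 mol.
Outlet amounts (n = n₀ + ν ξ):
  C: 340 − 2(153) = 34
  B: 309 − 1(153) = 156
  A: 0 + 2(153) = 306
Total out = 34 + 156 + 306 = 496 mol.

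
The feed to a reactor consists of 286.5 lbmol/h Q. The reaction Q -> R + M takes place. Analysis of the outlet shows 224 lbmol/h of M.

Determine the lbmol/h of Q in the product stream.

For M: n = n₀ + 1ξ → 224 = 0 + 1ξ, giving ξ = 224 lbmol/h.
Outlet amounts (n = n₀ + ν ξ):
  Q: 286.5 − 1(224) = 62.5
  R: 0 + 1(224) = 224
  M: 0 + 1(224) = 224

62.5 lbmol/h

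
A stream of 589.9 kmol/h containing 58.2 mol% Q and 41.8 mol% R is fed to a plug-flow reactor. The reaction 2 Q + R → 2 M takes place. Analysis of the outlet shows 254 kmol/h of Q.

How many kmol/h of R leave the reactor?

202 kmol/h

For Q: n = n₀ − 2ξ → 254 = 343.3 − 2ξ, giving ξ = 44.66 kmol/h.
Outlet amounts (n = n₀ + ν ξ):
  Q: 343.3 − 2(44.66) = 254
  R: 246.6 − 1(44.66) = 201.9
  M: 0 + 2(44.66) = 89.32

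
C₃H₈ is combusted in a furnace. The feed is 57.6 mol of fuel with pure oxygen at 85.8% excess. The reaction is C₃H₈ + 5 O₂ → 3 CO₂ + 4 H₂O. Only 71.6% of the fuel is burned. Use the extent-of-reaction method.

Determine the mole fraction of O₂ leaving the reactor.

Stoichiometric O₂ = 5 × 57.6 = 288 mol; O₂ fed = 288 × 1.858 = 535.1 mol.
Fuel reacted = 0.716 × 57.6 → ξ = 41.24 mol.
Outlet (n = n₀ + ν ξ):
  C₃H₈: 57.6 − 1(41.24) = 16.36
  O₂: 535.1 − 5(41.24) = 328.9
  CO₂: 0 + 3(41.24) = 123.7
  H₂O: 0 + 4(41.24) = 165
Total out = 633.9 mol; y_O₂ = 328.9 / 633.9 = 0.5188.

0.519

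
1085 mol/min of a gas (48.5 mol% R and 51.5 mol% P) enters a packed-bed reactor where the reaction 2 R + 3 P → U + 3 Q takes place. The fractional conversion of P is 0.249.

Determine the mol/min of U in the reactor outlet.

46.4 mol/min

P reacted = 0.249 × 558.8 = 139.1 mol/min; ν_P = −3, so ξ = 139.1/3 = 46.38 mol/min.
Outlet amounts (n = n₀ + ν ξ):
  R: 526.2 − 2(46.38) = 433.5
  P: 558.8 − 3(46.38) = 419.6
  U: 0 + 1(46.38) = 46.38
  Q: 0 + 3(46.38) = 139.1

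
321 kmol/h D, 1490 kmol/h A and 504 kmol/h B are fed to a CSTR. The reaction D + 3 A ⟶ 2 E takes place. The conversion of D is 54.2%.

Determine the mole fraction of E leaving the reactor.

0.177

D reacted = 0.542 × 321 = 174 kmol/h; ν_D = −1, so ξ = 174/1 = 174 kmol/h.
Outlet amounts (n = n₀ + ν ξ):
  D: 321 − 1(174) = 147
  A: 1490 − 3(174) = 968.1
  E: 0 + 2(174) = 348
  B: 504 (inert)
Total out = 1967 kmol/h; y_E = 348 / 1967 = 0.1769.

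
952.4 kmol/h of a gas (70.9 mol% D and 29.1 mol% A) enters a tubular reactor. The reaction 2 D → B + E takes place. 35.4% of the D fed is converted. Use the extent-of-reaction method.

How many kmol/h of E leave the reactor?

D reacted = 0.354 × 675.3 = 239 kmol/h; ν_D = −2, so ξ = 239/2 = 119.5 kmol/h.
Outlet amounts (n = n₀ + ν ξ):
  D: 675.3 − 2(119.5) = 436.2
  B: 0 + 1(119.5) = 119.5
  E: 0 + 1(119.5) = 119.5
  A: 277.1 (inert)

120 kmol/h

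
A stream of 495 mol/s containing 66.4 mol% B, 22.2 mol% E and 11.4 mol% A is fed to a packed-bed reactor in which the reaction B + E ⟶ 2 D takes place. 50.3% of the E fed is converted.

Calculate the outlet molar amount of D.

111 mol/s

E reacted = 0.503 × 109.9 = 55.27 mol/s; ν_E = −1, so ξ = 55.27/1 = 55.27 mol/s.
Outlet amounts (n = n₀ + ν ξ):
  B: 328.7 − 1(55.27) = 273.4
  E: 109.9 − 1(55.27) = 54.62
  D: 0 + 2(55.27) = 110.5
  A: 56.43 (inert)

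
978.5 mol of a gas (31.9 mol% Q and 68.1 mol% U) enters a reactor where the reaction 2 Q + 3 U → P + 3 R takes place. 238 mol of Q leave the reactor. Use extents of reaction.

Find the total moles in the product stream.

For Q: n = n₀ − 2ξ → 238 = 312.1 − 2ξ, giving ξ = 37.07 mol.
Outlet amounts (n = n₀ + ν ξ):
  Q: 312.1 − 2(37.07) = 238
  U: 666.4 − 3(37.07) = 555.1
  P: 0 + 1(37.07) = 37.07
  R: 0 + 3(37.07) = 111.2
Total out = 238 + 555.1 + 37.07 + 111.2 = 941.4 mol.

941 mol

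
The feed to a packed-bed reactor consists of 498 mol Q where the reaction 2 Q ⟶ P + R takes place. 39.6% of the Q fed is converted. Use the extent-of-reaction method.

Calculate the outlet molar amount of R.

Q reacted = 0.396 × 498 = 197.2 mol; ν_Q = −2, so ξ = 197.2/2 = 98.6 mol.
Outlet amounts (n = n₀ + ν ξ):
  Q: 498 − 2(98.6) = 300.8
  P: 0 + 1(98.6) = 98.6
  R: 0 + 1(98.6) = 98.6

98.6 mol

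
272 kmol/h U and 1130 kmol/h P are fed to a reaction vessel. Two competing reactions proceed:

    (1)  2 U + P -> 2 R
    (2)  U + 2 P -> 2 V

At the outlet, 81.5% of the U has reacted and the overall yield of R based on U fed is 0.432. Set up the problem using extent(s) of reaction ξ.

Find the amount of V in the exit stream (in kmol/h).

208 kmol/h

Yield of R: 2ξ₁ / 272 = 0.432 → ξ₁ = 58.75 kmol/h.
Conversion of U: 2ξ₁ + 1ξ₂ = 0.815 × 272 = 221.7 → ξ₂ = 104.2 kmol/h.
Outlet amounts (n = n₀ + Σ ν·ξ):
  U: 272 − 2(58.75) − 1(104.2) = 50.32
  P: 1130 − 1(58.75) − 2(104.2) = 862.9
  R: 0 + 2(58.75) = 117.5
  V: 0 + 2(104.2) = 208.4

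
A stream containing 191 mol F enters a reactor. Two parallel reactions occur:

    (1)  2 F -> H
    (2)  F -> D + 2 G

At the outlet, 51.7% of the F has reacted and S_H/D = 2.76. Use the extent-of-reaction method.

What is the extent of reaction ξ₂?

ξ₂ = 15.1 mol

Conversion of F: F consumed = 0.517 × 191 = 98.75 mol = 2ξ₁ + 1ξ₂.
Selectivity: 1ξ₁ / (1ξ₂) = 2.76 → ξ₁ = 2.76 ξ₂.
Substitute: (2·2.76 + 1) ξ₂ = 98.75 → ξ₂ = 15.15 mol, ξ₁ = 41.8 mol.
Outlet amounts (n = n₀ + Σ ν·ξ):
  F: 191 − 2(41.8) − 1(15.15) = 92.25
  H: 0 + 1(41.8) = 41.8
  D: 0 + 1(15.15) = 15.15
  G: 0 + 2(15.15) = 30.29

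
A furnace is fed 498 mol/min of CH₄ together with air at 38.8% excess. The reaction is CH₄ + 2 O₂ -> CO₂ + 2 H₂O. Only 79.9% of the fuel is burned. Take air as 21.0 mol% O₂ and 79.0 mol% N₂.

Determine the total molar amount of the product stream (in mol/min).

Stoichiometric O₂ = 2 × 498 = 996 mol/min; O₂ fed = 996 × 1.388 = 1382 mol/min.
N₂ fed = 1382 × 79/21 = 5201 mol/min.
Fuel reacted = 0.799 × 498 → ξ = 397.9 mol/min.
Outlet (n = n₀ + ν ξ):
  CH₄: 498 − 1(397.9) = 100.1
  O₂: 1382 − 2(397.9) = 586.6
  N₂: 5201 (inert)
  CO₂: 0 + 1(397.9) = 397.9
  H₂O: 0 + 2(397.9) = 795.8
Total out = 100.1 + 586.6 + 5201 + 397.9 + 795.8 = 7081 mol/min.

7080 mol/min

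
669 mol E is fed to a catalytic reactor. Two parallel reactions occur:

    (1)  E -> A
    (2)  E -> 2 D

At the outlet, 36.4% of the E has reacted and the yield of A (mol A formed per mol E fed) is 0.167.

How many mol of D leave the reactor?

264 mol

Yield of A: 1ξ₁ / 669 = 0.167 → ξ₁ = 111.7 mol.
Conversion of E: 1ξ₁ + 1ξ₂ = 0.364 × 669 = 243.5 → ξ₂ = 131.8 mol.
Outlet amounts (n = n₀ + Σ ν·ξ):
  E: 669 − 1(111.7) − 1(131.8) = 425.5
  A: 0 + 1(111.7) = 111.7
  D: 0 + 2(131.8) = 263.6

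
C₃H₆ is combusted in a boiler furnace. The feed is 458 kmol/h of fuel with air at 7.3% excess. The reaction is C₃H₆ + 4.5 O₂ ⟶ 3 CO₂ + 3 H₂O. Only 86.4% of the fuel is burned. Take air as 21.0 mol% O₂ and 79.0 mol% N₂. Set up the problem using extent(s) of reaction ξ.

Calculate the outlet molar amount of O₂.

Stoichiometric O₂ = 4.5 × 458 = 2061 kmol/h; O₂ fed = 2061 × 1.073 = 2211 kmol/h.
N₂ fed = 2211 × 79/21 = 8319 kmol/h.
Fuel reacted = 0.864 × 458 → ξ = 395.7 kmol/h.
Outlet (n = n₀ + ν ξ):
  C₃H₆: 458 − 1(395.7) = 62.29
  O₂: 2211 − 4.5(395.7) = 430.7
  N₂: 8319 (inert)
  CO₂: 0 + 3(395.7) = 1187
  H₂O: 0 + 3(395.7) = 1187

431 kmol/h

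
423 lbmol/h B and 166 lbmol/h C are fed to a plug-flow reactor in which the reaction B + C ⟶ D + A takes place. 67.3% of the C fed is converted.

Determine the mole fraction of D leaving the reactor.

C reacted = 0.673 × 166 = 111.7 lbmol/h; ν_C = −1, so ξ = 111.7/1 = 111.7 lbmol/h.
Outlet amounts (n = n₀ + ν ξ):
  B: 423 − 1(111.7) = 311.3
  C: 166 − 1(111.7) = 54.28
  D: 0 + 1(111.7) = 111.7
  A: 0 + 1(111.7) = 111.7
Total out = 589 lbmol/h; y_D = 111.7 / 589 = 0.1897.

0.19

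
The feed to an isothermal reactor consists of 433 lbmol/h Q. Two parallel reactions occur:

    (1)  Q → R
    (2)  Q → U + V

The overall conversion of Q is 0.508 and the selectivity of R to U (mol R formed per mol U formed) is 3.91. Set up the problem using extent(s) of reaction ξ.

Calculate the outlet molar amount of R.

175 lbmol/h

Conversion of Q: Q consumed = 0.508 × 433 = 220 lbmol/h = 1ξ₁ + 1ξ₂.
Selectivity: 1ξ₁ / (1ξ₂) = 3.91 → ξ₁ = 3.91 ξ₂.
Substitute: (1·3.91 + 1) ξ₂ = 220 → ξ₂ = 44.8 lbmol/h, ξ₁ = 175.2 lbmol/h.
Outlet amounts (n = n₀ + Σ ν·ξ):
  Q: 433 − 1(175.2) − 1(44.8) = 213
  R: 0 + 1(175.2) = 175.2
  U: 0 + 1(44.8) = 44.8
  V: 0 + 1(44.8) = 44.8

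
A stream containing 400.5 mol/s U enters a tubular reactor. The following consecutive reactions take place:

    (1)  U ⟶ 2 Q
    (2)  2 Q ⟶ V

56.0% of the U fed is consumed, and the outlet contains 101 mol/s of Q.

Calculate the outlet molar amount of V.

Conversion of U: U consumed = 1ξ₁ = 0.56 × 400.5 → ξ₁ = 224.3 mol/s.
Q balance: n_Q = 0 + 2ξ₁ − 2ξ₂ = 101 → ξ₂ = (2·224.3 − 101)/2 = 173.8 mol/s.
Outlet amounts (n = n₀ + Σ ν·ξ):
  U: 400.5 − 1(224.3) = 176.2
  Q: 0 + 2(224.3) − 2(173.8) = 101
  V: 0 + 1(173.8) = 173.8

174 mol/s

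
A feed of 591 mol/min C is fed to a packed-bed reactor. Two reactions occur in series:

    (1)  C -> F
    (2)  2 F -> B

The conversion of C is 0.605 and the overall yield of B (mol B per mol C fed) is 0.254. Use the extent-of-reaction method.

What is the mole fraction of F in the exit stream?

0.13

Conversion of C: C consumed = 1ξ₁ = 0.605 × 591 → ξ₁ = 357.6 mol/min.
Yield of B: 1ξ₂ / 591 = 0.254 → ξ₂ = 150.1 mol/min.
Outlet amounts (n = n₀ + Σ ν·ξ):
  C: 591 − 1(357.6) = 233.4
  F: 0 + 1(357.6) − 2(150.1) = 57.33
  B: 0 + 1(150.1) = 150.1
Total out = 440.9 mol/min; y_F = 57.33 / 440.9 = 0.13.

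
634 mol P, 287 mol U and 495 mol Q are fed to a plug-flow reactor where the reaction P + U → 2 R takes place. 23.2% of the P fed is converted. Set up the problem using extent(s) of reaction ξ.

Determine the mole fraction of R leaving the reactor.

0.208

P reacted = 0.232 × 634 = 147.1 mol; ν_P = −1, so ξ = 147.1/1 = 147.1 mol.
Outlet amounts (n = n₀ + ν ξ):
  P: 634 − 1(147.1) = 486.9
  U: 287 − 1(147.1) = 139.9
  R: 0 + 2(147.1) = 294.2
  Q: 495 (inert)
Total out = 1416 mol; y_R = 294.2 / 1416 = 0.2078.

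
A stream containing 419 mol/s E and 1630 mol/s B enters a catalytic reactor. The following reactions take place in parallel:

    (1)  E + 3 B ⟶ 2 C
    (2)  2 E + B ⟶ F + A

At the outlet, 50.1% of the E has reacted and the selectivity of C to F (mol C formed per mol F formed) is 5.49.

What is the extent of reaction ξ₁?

Conversion of E: E consumed = 0.501 × 419 = 209.9 mol/s = 1ξ₁ + 2ξ₂.
Selectivity: 2ξ₁ / (1ξ₂) = 5.49 → ξ₁ = 2.745 ξ₂.
Substitute: (1·2.745 + 2) ξ₂ = 209.9 → ξ₂ = 44.24 mol/s, ξ₁ = 121.4 mol/s.
Outlet amounts (n = n₀ + Σ ν·ξ):
  E: 419 − 1(121.4) − 2(44.24) = 209.1
  B: 1630 − 3(121.4) − 1(44.24) = 1221
  C: 0 + 2(121.4) = 242.9
  F: 0 + 1(44.24) = 44.24
  A: 0 + 1(44.24) = 44.24

ξ₁ = 121 mol/s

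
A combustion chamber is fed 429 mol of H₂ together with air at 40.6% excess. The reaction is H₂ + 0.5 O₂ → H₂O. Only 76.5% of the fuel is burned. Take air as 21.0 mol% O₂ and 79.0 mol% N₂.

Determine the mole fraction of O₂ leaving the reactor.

Stoichiometric O₂ = 0.5 × 429 = 214.5 mol; O₂ fed = 214.5 × 1.406 = 301.6 mol.
N₂ fed = 301.6 × 79/21 = 1135 mol.
Fuel reacted = 0.765 × 429 → ξ = 328.2 mol.
Outlet (n = n₀ + ν ξ):
  H₂: 429 − 1(328.2) = 100.8
  O₂: 301.6 − 0.5(328.2) = 137.5
  N₂: 1135 (inert)
  H₂O: 0 + 1(328.2) = 328.2
Total out = 1701 mol; y_O₂ = 137.5 / 1701 = 0.08083.

0.0808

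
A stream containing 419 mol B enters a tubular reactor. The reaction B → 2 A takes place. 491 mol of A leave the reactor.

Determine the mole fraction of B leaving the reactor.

0.261

For A: n = n₀ + 2ξ → 491 = 0 + 2ξ, giving ξ = 245.5 mol.
Outlet amounts (n = n₀ + ν ξ):
  B: 419 − 1(245.5) = 173.5
  A: 0 + 2(245.5) = 491
Total out = 664.5 mol; y_B = 173.5 / 664.5 = 0.2611.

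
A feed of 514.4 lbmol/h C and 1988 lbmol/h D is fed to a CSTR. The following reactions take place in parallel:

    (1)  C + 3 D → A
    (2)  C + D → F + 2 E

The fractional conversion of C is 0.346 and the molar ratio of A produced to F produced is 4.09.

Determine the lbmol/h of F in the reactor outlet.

35 lbmol/h

Conversion of C: C consumed = 0.346 × 514.4 = 178 lbmol/h = 1ξ₁ + 1ξ₂.
Selectivity: 1ξ₁ / (1ξ₂) = 4.09 → ξ₁ = 4.09 ξ₂.
Substitute: (1·4.09 + 1) ξ₂ = 178 → ξ₂ = 34.97 lbmol/h, ξ₁ = 143 lbmol/h.
Outlet amounts (n = n₀ + Σ ν·ξ):
  C: 514.4 − 1(143) − 1(34.97) = 336.4
  D: 1988 − 3(143) − 1(34.97) = 1524
  A: 0 + 1(143) = 143
  F: 0 + 1(34.97) = 34.97
  E: 0 + 2(34.97) = 69.93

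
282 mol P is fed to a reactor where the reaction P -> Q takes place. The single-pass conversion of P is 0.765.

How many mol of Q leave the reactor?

P reacted = 0.765 × 282 = 215.7 mol; ν_P = −1, so ξ = 215.7/1 = 215.7 mol.
Outlet amounts (n = n₀ + ν ξ):
  P: 282 − 1(215.7) = 66.27
  Q: 0 + 1(215.7) = 215.7

216 mol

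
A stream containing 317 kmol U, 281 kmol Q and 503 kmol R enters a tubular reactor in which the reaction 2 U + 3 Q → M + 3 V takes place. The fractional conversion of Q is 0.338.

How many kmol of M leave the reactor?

Q reacted = 0.338 × 281 = 94.98 kmol; ν_Q = −3, so ξ = 94.98/3 = 31.66 kmol.
Outlet amounts (n = n₀ + ν ξ):
  U: 317 − 2(31.66) = 253.7
  Q: 281 − 3(31.66) = 186
  M: 0 + 1(31.66) = 31.66
  V: 0 + 3(31.66) = 94.98
  R: 503 (inert)

31.7 kmol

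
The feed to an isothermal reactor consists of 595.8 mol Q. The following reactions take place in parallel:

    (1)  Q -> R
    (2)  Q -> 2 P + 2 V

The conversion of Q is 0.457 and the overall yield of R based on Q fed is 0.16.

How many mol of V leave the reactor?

Yield of R: 1ξ₁ / 595.8 = 0.16 → ξ₁ = 95.33 mol.
Conversion of Q: 1ξ₁ + 1ξ₂ = 0.457 × 595.8 = 272.3 → ξ₂ = 177 mol.
Outlet amounts (n = n₀ + Σ ν·ξ):
  Q: 595.8 − 1(95.33) − 1(177) = 323.5
  R: 0 + 1(95.33) = 95.33
  P: 0 + 2(177) = 353.9
  V: 0 + 2(177) = 353.9

354 mol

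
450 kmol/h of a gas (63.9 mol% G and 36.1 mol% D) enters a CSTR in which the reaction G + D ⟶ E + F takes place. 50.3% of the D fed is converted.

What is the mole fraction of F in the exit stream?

0.182

D reacted = 0.503 × 162.4 = 81.71 kmol/h; ν_D = −1, so ξ = 81.71/1 = 81.71 kmol/h.
Outlet amounts (n = n₀ + ν ξ):
  G: 287.6 − 1(81.71) = 205.8
  D: 162.4 − 1(81.71) = 80.74
  E: 0 + 1(81.71) = 81.71
  F: 0 + 1(81.71) = 81.71
Total out = 450 kmol/h; y_F = 81.71 / 450 = 0.1816.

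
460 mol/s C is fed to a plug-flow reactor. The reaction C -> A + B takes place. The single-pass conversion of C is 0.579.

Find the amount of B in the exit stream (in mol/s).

C reacted = 0.579 × 460 = 266.3 mol/s; ν_C = −1, so ξ = 266.3/1 = 266.3 mol/s.
Outlet amounts (n = n₀ + ν ξ):
  C: 460 − 1(266.3) = 193.7
  A: 0 + 1(266.3) = 266.3
  B: 0 + 1(266.3) = 266.3

266 mol/s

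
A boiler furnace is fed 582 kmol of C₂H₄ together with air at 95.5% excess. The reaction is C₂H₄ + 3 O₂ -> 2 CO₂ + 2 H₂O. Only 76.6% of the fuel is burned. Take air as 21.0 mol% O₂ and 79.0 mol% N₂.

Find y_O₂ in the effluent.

0.123

Stoichiometric O₂ = 3 × 582 = 1746 kmol; O₂ fed = 1746 × 1.955 = 3413 kmol.
N₂ fed = 3413 × 79/21 = 12840 kmol.
Fuel reacted = 0.766 × 582 → ξ = 445.8 kmol.
Outlet (n = n₀ + ν ξ):
  C₂H₄: 582 − 1(445.8) = 136.2
  O₂: 3413 − 3(445.8) = 2076
  N₂: 12840 (inert)
  CO₂: 0 + 2(445.8) = 891.6
  H₂O: 0 + 2(445.8) = 891.6
Total out = 16840 kmol; y_O₂ = 2076 / 16840 = 0.1233.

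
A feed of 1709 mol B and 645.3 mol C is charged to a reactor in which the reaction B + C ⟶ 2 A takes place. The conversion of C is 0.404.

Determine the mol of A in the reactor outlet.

521 mol

C reacted = 0.404 × 645.3 = 260.7 mol; ν_C = −1, so ξ = 260.7/1 = 260.7 mol.
Outlet amounts (n = n₀ + ν ξ):
  B: 1709 − 1(260.7) = 1448
  C: 645.3 − 1(260.7) = 384.6
  A: 0 + 2(260.7) = 521.4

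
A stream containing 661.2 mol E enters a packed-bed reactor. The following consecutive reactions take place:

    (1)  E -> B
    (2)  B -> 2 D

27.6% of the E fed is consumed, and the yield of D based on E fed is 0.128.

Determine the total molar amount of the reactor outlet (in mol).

704 mol

Conversion of E: E consumed = 1ξ₁ = 0.276 × 661.2 → ξ₁ = 182.5 mol.
Yield of D: 2ξ₂ / 661.2 = 0.128 → ξ₂ = 42.32 mol.
Outlet amounts (n = n₀ + Σ ν·ξ):
  E: 661.2 − 1(182.5) = 478.7
  B: 0 + 1(182.5) − 1(42.32) = 140.2
  D: 0 + 2(42.32) = 84.63
Total out = 478.7 + 140.2 + 84.63 = 703.5 mol.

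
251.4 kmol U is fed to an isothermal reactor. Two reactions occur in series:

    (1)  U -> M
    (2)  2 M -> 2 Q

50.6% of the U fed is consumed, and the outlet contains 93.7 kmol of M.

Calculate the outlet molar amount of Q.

Conversion of U: U consumed = 1ξ₁ = 0.506 × 251.4 → ξ₁ = 127.2 kmol.
M balance: n_M = 0 + 1ξ₁ − 2ξ₂ = 93.7 → ξ₂ = (1·127.2 − 93.7)/2 = 16.75 kmol.
Outlet amounts (n = n₀ + Σ ν·ξ):
  U: 251.4 − 1(127.2) = 124.2
  M: 0 + 1(127.2) − 2(16.75) = 93.7
  Q: 0 + 2(16.75) = 33.51

33.5 kmol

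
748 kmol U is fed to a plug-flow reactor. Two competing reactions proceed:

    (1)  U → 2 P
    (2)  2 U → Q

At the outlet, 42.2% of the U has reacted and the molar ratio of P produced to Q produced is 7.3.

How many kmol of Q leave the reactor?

55.9 kmol

Conversion of U: U consumed = 0.422 × 748 = 315.7 kmol = 1ξ₁ + 2ξ₂.
Selectivity: 2ξ₁ / (1ξ₂) = 7.3 → ξ₁ = 3.65 ξ₂.
Substitute: (1·3.65 + 2) ξ₂ = 315.7 → ξ₂ = 55.87 kmol, ξ₁ = 203.9 kmol.
Outlet amounts (n = n₀ + Σ ν·ξ):
  U: 748 − 1(203.9) − 2(55.87) = 432.3
  P: 0 + 2(203.9) = 407.8
  Q: 0 + 1(55.87) = 55.87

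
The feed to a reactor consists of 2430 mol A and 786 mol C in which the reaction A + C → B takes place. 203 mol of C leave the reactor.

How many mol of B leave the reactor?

For C: n = n₀ − 1ξ → 203 = 786 − 1ξ, giving ξ = 583 mol.
Outlet amounts (n = n₀ + ν ξ):
  A: 2430 − 1(583) = 1847
  C: 786 − 1(583) = 203
  B: 0 + 1(583) = 583

583 mol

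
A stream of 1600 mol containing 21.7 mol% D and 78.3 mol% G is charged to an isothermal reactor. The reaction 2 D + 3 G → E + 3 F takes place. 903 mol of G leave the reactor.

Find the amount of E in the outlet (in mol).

117 mol

For G: n = n₀ − 3ξ → 903 = 1253 − 3ξ, giving ξ = 116.6 mol.
Outlet amounts (n = n₀ + ν ξ):
  D: 347.2 − 2(116.6) = 114
  G: 1253 − 3(116.6) = 903
  E: 0 + 1(116.6) = 116.6
  F: 0 + 3(116.6) = 349.8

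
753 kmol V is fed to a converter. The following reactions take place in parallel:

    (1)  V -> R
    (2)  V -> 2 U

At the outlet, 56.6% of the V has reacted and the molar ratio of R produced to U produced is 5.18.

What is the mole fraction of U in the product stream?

Conversion of V: V consumed = 0.566 × 753 = 426.2 kmol = 1ξ₁ + 1ξ₂.
Selectivity: 1ξ₁ / (2ξ₂) = 5.18 → ξ₁ = 10.36 ξ₂.
Substitute: (1·10.36 + 1) ξ₂ = 426.2 → ξ₂ = 37.52 kmol, ξ₁ = 388.7 kmol.
Outlet amounts (n = n₀ + Σ ν·ξ):
  V: 753 − 1(388.7) − 1(37.52) = 326.8
  R: 0 + 1(388.7) = 388.7
  U: 0 + 2(37.52) = 75.03
Total out = 790.5 kmol; y_U = 75.03 / 790.5 = 0.09492.

0.0949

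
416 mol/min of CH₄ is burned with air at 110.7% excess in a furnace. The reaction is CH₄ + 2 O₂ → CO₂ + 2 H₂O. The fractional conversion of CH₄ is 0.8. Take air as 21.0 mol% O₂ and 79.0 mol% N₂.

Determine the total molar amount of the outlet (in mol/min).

8760 mol/min

Stoichiometric O₂ = 2 × 416 = 832 mol/min; O₂ fed = 832 × 2.107 = 1753 mol/min.
N₂ fed = 1753 × 79/21 = 6595 mol/min.
Fuel reacted = 0.8 × 416 → ξ = 332.8 mol/min.
Outlet (n = n₀ + ν ξ):
  CH₄: 416 − 1(332.8) = 83.2
  O₂: 1753 − 2(332.8) = 1087
  N₂: 6595 (inert)
  CO₂: 0 + 1(332.8) = 332.8
  H₂O: 0 + 2(332.8) = 665.6
Total out = 83.2 + 1087 + 6595 + 332.8 + 665.6 = 8764 mol/min.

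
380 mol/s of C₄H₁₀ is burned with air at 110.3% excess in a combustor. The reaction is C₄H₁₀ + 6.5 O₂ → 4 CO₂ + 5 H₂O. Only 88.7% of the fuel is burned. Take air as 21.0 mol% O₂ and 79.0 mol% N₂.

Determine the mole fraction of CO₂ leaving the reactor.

Stoichiometric O₂ = 6.5 × 380 = 2470 mol/s; O₂ fed = 2470 × 2.103 = 5194 mol/s.
N₂ fed = 5194 × 79/21 = 19540 mol/s.
Fuel reacted = 0.887 × 380 → ξ = 337.1 mol/s.
Outlet (n = n₀ + ν ξ):
  C₄H₁₀: 380 − 1(337.1) = 42.94
  O₂: 5194 − 6.5(337.1) = 3004
  N₂: 19540 (inert)
  CO₂: 0 + 4(337.1) = 1348
  H₂O: 0 + 5(337.1) = 1685
Total out = 25620 mol/s; y_CO₂ = 1348 / 25620 = 0.05262.

0.0526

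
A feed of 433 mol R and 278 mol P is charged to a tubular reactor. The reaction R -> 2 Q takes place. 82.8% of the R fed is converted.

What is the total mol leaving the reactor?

1070 mol

R reacted = 0.828 × 433 = 358.5 mol; ν_R = −1, so ξ = 358.5/1 = 358.5 mol.
Outlet amounts (n = n₀ + ν ξ):
  R: 433 − 1(358.5) = 74.48
  Q: 0 + 2(358.5) = 717
  P: 278 (inert)
Total out = 74.48 + 717 + 278 = 1070 mol.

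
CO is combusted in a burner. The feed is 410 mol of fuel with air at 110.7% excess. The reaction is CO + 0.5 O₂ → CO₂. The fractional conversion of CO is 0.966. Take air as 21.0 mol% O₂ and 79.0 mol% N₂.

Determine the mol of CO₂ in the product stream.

396 mol

Stoichiometric O₂ = 0.5 × 410 = 205 mol; O₂ fed = 205 × 2.107 = 431.9 mol.
N₂ fed = 431.9 × 79/21 = 1625 mol.
Fuel reacted = 0.966 × 410 → ξ = 396.1 mol.
Outlet (n = n₀ + ν ξ):
  CO: 410 − 1(396.1) = 13.94
  O₂: 431.9 − 0.5(396.1) = 233.9
  N₂: 1625 (inert)
  CO₂: 0 + 1(396.1) = 396.1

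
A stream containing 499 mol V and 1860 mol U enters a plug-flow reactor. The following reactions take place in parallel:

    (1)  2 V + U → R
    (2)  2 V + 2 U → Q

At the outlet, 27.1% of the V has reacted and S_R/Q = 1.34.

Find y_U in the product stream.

Conversion of V: V consumed = 0.271 × 499 = 135.2 mol = 2ξ₁ + 2ξ₂.
Selectivity: 1ξ₁ / (1ξ₂) = 1.34 → ξ₁ = 1.34 ξ₂.
Substitute: (2·1.34 + 2) ξ₂ = 135.2 → ξ₂ = 28.9 mol, ξ₁ = 38.72 mol.
Outlet amounts (n = n₀ + Σ ν·ξ):
  V: 499 − 2(38.72) − 2(28.9) = 363.8
  U: 1860 − 1(38.72) − 2(28.9) = 1763
  R: 0 + 1(38.72) = 38.72
  Q: 0 + 1(28.9) = 28.9
Total out = 2195 mol; y_U = 1763 / 2195 = 0.8035.

0.803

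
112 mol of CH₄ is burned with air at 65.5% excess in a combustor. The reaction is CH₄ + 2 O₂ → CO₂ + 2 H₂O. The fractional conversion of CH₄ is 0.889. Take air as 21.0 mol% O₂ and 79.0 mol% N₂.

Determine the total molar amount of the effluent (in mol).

Stoichiometric O₂ = 2 × 112 = 224 mol; O₂ fed = 224 × 1.655 = 370.7 mol.
N₂ fed = 370.7 × 79/21 = 1395 mol.
Fuel reacted = 0.889 × 112 → ξ = 99.57 mol.
Outlet (n = n₀ + ν ξ):
  CH₄: 112 − 1(99.57) = 12.43
  O₂: 370.7 − 2(99.57) = 171.6
  N₂: 1395 (inert)
  CO₂: 0 + 1(99.57) = 99.57
  H₂O: 0 + 2(99.57) = 199.1
Total out = 12.43 + 171.6 + 1395 + 99.57 + 199.1 = 1877 mol.

1880 mol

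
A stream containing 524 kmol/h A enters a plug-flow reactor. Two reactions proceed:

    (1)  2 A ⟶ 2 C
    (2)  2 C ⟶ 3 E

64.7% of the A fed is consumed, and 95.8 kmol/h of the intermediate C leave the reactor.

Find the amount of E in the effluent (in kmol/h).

Conversion of A: A consumed = 2ξ₁ = 0.647 × 524 → ξ₁ = 169.5 kmol/h.
C balance: n_C = 0 + 2ξ₁ − 2ξ₂ = 95.8 → ξ₂ = (2·169.5 − 95.8)/2 = 121.6 kmol/h.
Outlet amounts (n = n₀ + Σ ν·ξ):
  A: 524 − 2(169.5) = 185
  C: 0 + 2(169.5) − 2(121.6) = 95.8
  E: 0 + 3(121.6) = 364.8

365 kmol/h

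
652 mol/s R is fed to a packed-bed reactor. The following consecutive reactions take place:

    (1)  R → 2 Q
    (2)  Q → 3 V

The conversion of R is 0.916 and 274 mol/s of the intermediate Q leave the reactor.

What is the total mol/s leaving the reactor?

3090 mol/s

Conversion of R: R consumed = 1ξ₁ = 0.916 × 652 → ξ₁ = 597.2 mol/s.
Q balance: n_Q = 0 + 2ξ₁ − 1ξ₂ = 274 → ξ₂ = (2·597.2 − 274)/1 = 920.5 mol/s.
Outlet amounts (n = n₀ + Σ ν·ξ):
  R: 652 − 1(597.2) = 54.77
  Q: 0 + 2(597.2) − 1(920.5) = 274
  V: 0 + 3(920.5) = 2761
Total out = 54.77 + 274 + 2761 = 3090 mol/s.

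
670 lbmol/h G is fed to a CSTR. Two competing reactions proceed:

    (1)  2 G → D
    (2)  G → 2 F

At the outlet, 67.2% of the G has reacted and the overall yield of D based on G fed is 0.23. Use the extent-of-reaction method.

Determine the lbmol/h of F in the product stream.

Yield of D: 1ξ₁ / 670 = 0.23 → ξ₁ = 154.1 lbmol/h.
Conversion of G: 2ξ₁ + 1ξ₂ = 0.672 × 670 = 450.2 → ξ₂ = 142 lbmol/h.
Outlet amounts (n = n₀ + Σ ν·ξ):
  G: 670 − 2(154.1) − 1(142) = 219.8
  D: 0 + 1(154.1) = 154.1
  F: 0 + 2(142) = 284.1

284 lbmol/h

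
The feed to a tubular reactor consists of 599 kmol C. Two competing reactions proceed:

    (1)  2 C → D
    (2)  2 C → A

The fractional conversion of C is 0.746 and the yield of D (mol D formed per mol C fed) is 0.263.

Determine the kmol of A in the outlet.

65.9 kmol

Yield of D: 1ξ₁ / 599 = 0.263 → ξ₁ = 157.5 kmol.
Conversion of C: 2ξ₁ + 2ξ₂ = 0.746 × 599 = 446.9 → ξ₂ = 65.89 kmol.
Outlet amounts (n = n₀ + Σ ν·ξ):
  C: 599 − 2(157.5) − 2(65.89) = 152.1
  D: 0 + 1(157.5) = 157.5
  A: 0 + 1(65.89) = 65.89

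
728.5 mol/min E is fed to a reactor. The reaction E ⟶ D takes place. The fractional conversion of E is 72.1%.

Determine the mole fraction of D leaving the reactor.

0.721

E reacted = 0.721 × 728.5 = 525.2 mol/min; ν_E = −1, so ξ = 525.2/1 = 525.2 mol/min.
Outlet amounts (n = n₀ + ν ξ):
  E: 728.5 − 1(525.2) = 203.3
  D: 0 + 1(525.2) = 525.2
Total out = 728.5 mol/min; y_D = 525.2 / 728.5 = 0.721.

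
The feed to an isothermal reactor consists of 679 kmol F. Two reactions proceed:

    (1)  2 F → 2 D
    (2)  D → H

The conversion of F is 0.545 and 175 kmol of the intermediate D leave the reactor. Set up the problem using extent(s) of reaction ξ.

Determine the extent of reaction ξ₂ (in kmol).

ξ₂ = 195 kmol

Conversion of F: F consumed = 2ξ₁ = 0.545 × 679 → ξ₁ = 185 kmol.
D balance: n_D = 0 + 2ξ₁ − 1ξ₂ = 175 → ξ₂ = (2·185 − 175)/1 = 195.1 kmol.
Outlet amounts (n = n₀ + Σ ν·ξ):
  F: 679 − 2(185) = 308.9
  D: 0 + 2(185) − 1(195.1) = 175
  H: 0 + 1(195.1) = 195.1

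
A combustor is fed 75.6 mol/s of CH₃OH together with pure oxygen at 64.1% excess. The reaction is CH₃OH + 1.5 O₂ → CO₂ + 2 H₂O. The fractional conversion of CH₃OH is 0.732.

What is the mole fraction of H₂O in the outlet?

Stoichiometric O₂ = 1.5 × 75.6 = 113.4 mol/s; O₂ fed = 113.4 × 1.641 = 186.1 mol/s.
Fuel reacted = 0.732 × 75.6 → ξ = 55.34 mol/s.
Outlet (n = n₀ + ν ξ):
  CH₃OH: 75.6 − 1(55.34) = 20.26
  O₂: 186.1 − 1.5(55.34) = 103.1
  CO₂: 0 + 1(55.34) = 55.34
  H₂O: 0 + 2(55.34) = 110.7
Total out = 289.4 mol/s; y_H₂O = 110.7 / 289.4 = 0.3825.

0.382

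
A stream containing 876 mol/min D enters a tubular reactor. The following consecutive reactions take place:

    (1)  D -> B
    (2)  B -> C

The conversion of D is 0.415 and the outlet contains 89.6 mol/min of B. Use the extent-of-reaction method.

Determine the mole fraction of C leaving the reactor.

0.313

Conversion of D: D consumed = 1ξ₁ = 0.415 × 876 → ξ₁ = 363.5 mol/min.
B balance: n_B = 0 + 1ξ₁ − 1ξ₂ = 89.6 → ξ₂ = (1·363.5 − 89.6)/1 = 273.9 mol/min.
Outlet amounts (n = n₀ + Σ ν·ξ):
  D: 876 − 1(363.5) = 512.5
  B: 0 + 1(363.5) − 1(273.9) = 89.6
  C: 0 + 1(273.9) = 273.9
Total out = 876 mol/min; y_C = 273.9 / 876 = 0.3127.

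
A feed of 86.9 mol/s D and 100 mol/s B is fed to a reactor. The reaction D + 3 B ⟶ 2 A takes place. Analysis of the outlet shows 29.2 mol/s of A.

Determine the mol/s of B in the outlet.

56.2 mol/s

For A: n = n₀ + 2ξ → 29.2 = 0 + 2ξ, giving ξ = 14.6 mol/s.
Outlet amounts (n = n₀ + ν ξ):
  D: 86.9 − 1(14.6) = 72.3
  B: 100 − 3(14.6) = 56.2
  A: 0 + 2(14.6) = 29.2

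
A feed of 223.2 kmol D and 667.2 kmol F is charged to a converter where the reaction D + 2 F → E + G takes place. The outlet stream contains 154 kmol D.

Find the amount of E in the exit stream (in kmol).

69.2 kmol

For D: n = n₀ − 1ξ → 154 = 223.2 − 1ξ, giving ξ = 69.2 kmol.
Outlet amounts (n = n₀ + ν ξ):
  D: 223.2 − 1(69.2) = 154
  F: 667.2 − 2(69.2) = 528.8
  E: 0 + 1(69.2) = 69.2
  G: 0 + 1(69.2) = 69.2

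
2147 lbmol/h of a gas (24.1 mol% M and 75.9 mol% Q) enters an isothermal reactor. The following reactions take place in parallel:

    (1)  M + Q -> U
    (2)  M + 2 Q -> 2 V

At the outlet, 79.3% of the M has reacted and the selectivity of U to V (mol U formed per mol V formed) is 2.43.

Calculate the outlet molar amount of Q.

1150 lbmol/h

Conversion of M: M consumed = 0.793 × 517.4 = 410.3 lbmol/h = 1ξ₁ + 1ξ₂.
Selectivity: 1ξ₁ / (2ξ₂) = 2.43 → ξ₁ = 4.86 ξ₂.
Substitute: (1·4.86 + 1) ξ₂ = 410.3 → ξ₂ = 70.02 lbmol/h, ξ₁ = 340.3 lbmol/h.
Outlet amounts (n = n₀ + Σ ν·ξ):
  M: 517.4 − 1(340.3) − 1(70.02) = 107.1
  Q: 1630 − 1(340.3) − 2(70.02) = 1149
  U: 0 + 1(340.3) = 340.3
  V: 0 + 2(70.02) = 140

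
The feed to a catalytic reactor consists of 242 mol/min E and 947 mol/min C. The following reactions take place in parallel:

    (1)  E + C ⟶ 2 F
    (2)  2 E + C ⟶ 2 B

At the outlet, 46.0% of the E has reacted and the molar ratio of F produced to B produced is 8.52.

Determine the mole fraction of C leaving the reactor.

Conversion of E: E consumed = 0.46 × 242 = 111.3 mol/min = 1ξ₁ + 2ξ₂.
Selectivity: 2ξ₁ / (2ξ₂) = 8.52 → ξ₁ = 8.52 ξ₂.
Substitute: (1·8.52 + 2) ξ₂ = 111.3 → ξ₂ = 10.58 mol/min, ξ₁ = 90.16 mol/min.
Outlet amounts (n = n₀ + Σ ν·ξ):
  E: 242 − 1(90.16) − 2(10.58) = 130.7
  C: 947 − 1(90.16) − 1(10.58) = 846.3
  F: 0 + 2(90.16) = 180.3
  B: 0 + 2(10.58) = 21.16
Total out = 1178 mol/min; y_C = 846.3 / 1178 = 0.7181.

0.718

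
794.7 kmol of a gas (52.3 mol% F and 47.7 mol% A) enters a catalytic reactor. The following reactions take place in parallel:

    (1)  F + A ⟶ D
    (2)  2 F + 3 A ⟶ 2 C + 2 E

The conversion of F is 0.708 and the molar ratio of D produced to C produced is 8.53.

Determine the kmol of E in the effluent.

Conversion of F: F consumed = 0.708 × 415.6 = 294.3 kmol = 1ξ₁ + 2ξ₂.
Selectivity: 1ξ₁ / (2ξ₂) = 8.53 → ξ₁ = 17.06 ξ₂.
Substitute: (1·17.06 + 2) ξ₂ = 294.3 → ξ₂ = 15.44 kmol, ξ₁ = 263.4 kmol.
Outlet amounts (n = n₀ + Σ ν·ξ):
  F: 415.6 − 1(263.4) − 2(15.44) = 121.4
  A: 379.1 − 1(263.4) − 3(15.44) = 69.37
  D: 0 + 1(263.4) = 263.4
  C: 0 + 2(15.44) = 30.88
  E: 0 + 2(15.44) = 30.88

30.9 kmol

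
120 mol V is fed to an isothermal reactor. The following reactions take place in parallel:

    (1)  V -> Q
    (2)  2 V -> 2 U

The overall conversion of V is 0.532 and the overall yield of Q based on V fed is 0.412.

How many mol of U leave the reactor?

Yield of Q: 1ξ₁ / 120 = 0.412 → ξ₁ = 49.44 mol.
Conversion of V: 1ξ₁ + 2ξ₂ = 0.532 × 120 = 63.84 → ξ₂ = 7.2 mol.
Outlet amounts (n = n₀ + Σ ν·ξ):
  V: 120 − 1(49.44) − 2(7.2) = 56.16
  Q: 0 + 1(49.44) = 49.44
  U: 0 + 2(7.2) = 14.4

14.4 mol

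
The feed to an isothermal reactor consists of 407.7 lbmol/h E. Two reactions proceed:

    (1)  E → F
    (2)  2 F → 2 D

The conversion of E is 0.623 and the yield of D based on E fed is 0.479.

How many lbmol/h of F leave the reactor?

Conversion of E: E consumed = 1ξ₁ = 0.623 × 407.7 → ξ₁ = 254 lbmol/h.
Yield of D: 2ξ₂ / 407.7 = 0.479 → ξ₂ = 97.64 lbmol/h.
Outlet amounts (n = n₀ + Σ ν·ξ):
  E: 407.7 − 1(254) = 153.7
  F: 0 + 1(254) − 2(97.64) = 58.71
  D: 0 + 2(97.64) = 195.3

58.7 lbmol/h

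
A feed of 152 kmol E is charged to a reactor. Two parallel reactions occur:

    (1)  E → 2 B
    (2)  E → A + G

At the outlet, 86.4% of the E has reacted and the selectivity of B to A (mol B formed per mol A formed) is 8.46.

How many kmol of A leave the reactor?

Conversion of E: E consumed = 0.864 × 152 = 131.3 kmol = 1ξ₁ + 1ξ₂.
Selectivity: 2ξ₁ / (1ξ₂) = 8.46 → ξ₁ = 4.23 ξ₂.
Substitute: (1·4.23 + 1) ξ₂ = 131.3 → ξ₂ = 25.11 kmol, ξ₁ = 106.2 kmol.
Outlet amounts (n = n₀ + Σ ν·ξ):
  E: 152 − 1(106.2) − 1(25.11) = 20.67
  B: 0 + 2(106.2) = 212.4
  A: 0 + 1(25.11) = 25.11
  G: 0 + 1(25.11) = 25.11

25.1 kmol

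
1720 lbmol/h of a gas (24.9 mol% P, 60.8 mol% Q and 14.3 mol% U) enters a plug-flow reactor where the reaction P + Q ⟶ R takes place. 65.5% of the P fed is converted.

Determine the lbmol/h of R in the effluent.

P reacted = 0.655 × 428.3 = 280.5 lbmol/h; ν_P = −1, so ξ = 280.5/1 = 280.5 lbmol/h.
Outlet amounts (n = n₀ + ν ξ):
  P: 428.3 − 1(280.5) = 147.8
  Q: 1046 − 1(280.5) = 765.2
  R: 0 + 1(280.5) = 280.5
  U: 246 (inert)

281 lbmol/h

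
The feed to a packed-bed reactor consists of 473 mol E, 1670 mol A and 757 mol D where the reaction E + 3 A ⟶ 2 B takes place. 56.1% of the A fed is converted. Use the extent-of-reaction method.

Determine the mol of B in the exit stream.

A reacted = 0.561 × 1670 = 936.9 mol; ν_A = −3, so ξ = 936.9/3 = 312.3 mol.
Outlet amounts (n = n₀ + ν ξ):
  E: 473 − 1(312.3) = 160.7
  A: 1670 − 3(312.3) = 733.1
  B: 0 + 2(312.3) = 624.6
  D: 757 (inert)

625 mol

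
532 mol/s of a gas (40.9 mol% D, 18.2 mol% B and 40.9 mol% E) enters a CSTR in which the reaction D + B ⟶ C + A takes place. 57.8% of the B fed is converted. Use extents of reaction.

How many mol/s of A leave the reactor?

B reacted = 0.578 × 96.82 = 55.96 mol/s; ν_B = −1, so ξ = 55.96/1 = 55.96 mol/s.
Outlet amounts (n = n₀ + ν ξ):
  D: 217.6 − 1(55.96) = 161.6
  B: 96.82 − 1(55.96) = 40.86
  C: 0 + 1(55.96) = 55.96
  A: 0 + 1(55.96) = 55.96
  E: 217.6 (inert)

56 mol/s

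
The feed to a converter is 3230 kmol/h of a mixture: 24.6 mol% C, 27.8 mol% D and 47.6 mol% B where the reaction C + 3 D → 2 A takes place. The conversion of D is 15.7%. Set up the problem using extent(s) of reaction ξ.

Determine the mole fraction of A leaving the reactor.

0.03

D reacted = 0.157 × 897.9 = 141 kmol/h; ν_D = −3, so ξ = 141/3 = 46.99 kmol/h.
Outlet amounts (n = n₀ + ν ξ):
  C: 794.6 − 1(46.99) = 747.6
  D: 897.9 − 3(46.99) = 757
  A: 0 + 2(46.99) = 93.98
  B: 1537 (inert)
Total out = 3136 kmol/h; y_A = 93.98 / 3136 = 0.02997.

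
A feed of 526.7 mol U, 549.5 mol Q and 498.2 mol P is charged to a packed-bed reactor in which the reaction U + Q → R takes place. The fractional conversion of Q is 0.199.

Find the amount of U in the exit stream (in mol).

Q reacted = 0.199 × 549.5 = 109.4 mol; ν_Q = −1, so ξ = 109.4/1 = 109.4 mol.
Outlet amounts (n = n₀ + ν ξ):
  U: 526.7 − 1(109.4) = 417.3
  Q: 549.5 − 1(109.4) = 440.1
  R: 0 + 1(109.4) = 109.4
  P: 498.2 (inert)

417 mol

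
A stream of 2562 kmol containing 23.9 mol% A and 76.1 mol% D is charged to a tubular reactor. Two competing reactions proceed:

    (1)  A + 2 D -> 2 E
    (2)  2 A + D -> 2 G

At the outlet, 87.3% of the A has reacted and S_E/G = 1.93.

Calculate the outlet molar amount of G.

Conversion of A: A consumed = 0.873 × 612.3 = 534.6 kmol = 1ξ₁ + 2ξ₂.
Selectivity: 2ξ₁ / (2ξ₂) = 1.93 → ξ₁ = 1.93 ξ₂.
Substitute: (1·1.93 + 2) ξ₂ = 534.6 → ξ₂ = 136 kmol, ξ₁ = 262.5 kmol.
Outlet amounts (n = n₀ + Σ ν·ξ):
  A: 612.3 − 1(262.5) − 2(136) = 77.76
  D: 1950 − 2(262.5) − 1(136) = 1289
  E: 0 + 2(262.5) = 525
  G: 0 + 2(136) = 272

272 kmol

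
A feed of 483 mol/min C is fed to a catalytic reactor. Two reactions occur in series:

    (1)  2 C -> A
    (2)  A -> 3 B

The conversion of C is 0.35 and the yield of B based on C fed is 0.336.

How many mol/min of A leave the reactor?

30.4 mol/min

Conversion of C: C consumed = 2ξ₁ = 0.35 × 483 → ξ₁ = 84.52 mol/min.
Yield of B: 3ξ₂ / 483 = 0.336 → ξ₂ = 54.1 mol/min.
Outlet amounts (n = n₀ + Σ ν·ξ):
  C: 483 − 2(84.52) = 314
  A: 0 + 1(84.52) − 1(54.1) = 30.43
  B: 0 + 3(54.1) = 162.3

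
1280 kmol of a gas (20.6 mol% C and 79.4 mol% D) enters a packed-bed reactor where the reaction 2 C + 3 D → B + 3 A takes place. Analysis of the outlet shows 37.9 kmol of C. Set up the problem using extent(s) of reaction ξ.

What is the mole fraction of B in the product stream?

For C: n = n₀ − 2ξ → 37.9 = 263.7 − 2ξ, giving ξ = 112.9 kmol.
Outlet amounts (n = n₀ + ν ξ):
  C: 263.7 − 2(112.9) = 37.9
  D: 1016 − 3(112.9) = 677.7
  B: 0 + 1(112.9) = 112.9
  A: 0 + 3(112.9) = 338.7
Total out = 1167 kmol; y_B = 112.9 / 1167 = 0.09673.

0.0967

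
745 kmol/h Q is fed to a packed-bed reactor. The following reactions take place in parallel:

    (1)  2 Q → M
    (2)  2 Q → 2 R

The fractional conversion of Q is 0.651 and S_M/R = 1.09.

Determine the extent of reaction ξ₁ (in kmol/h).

Conversion of Q: Q consumed = 0.651 × 745 = 485 kmol/h = 2ξ₁ + 2ξ₂.
Selectivity: 1ξ₁ / (2ξ₂) = 1.09 → ξ₁ = 2.18 ξ₂.
Substitute: (2·2.18 + 2) ξ₂ = 485 → ξ₂ = 76.26 kmol/h, ξ₁ = 166.2 kmol/h.
Outlet amounts (n = n₀ + Σ ν·ξ):
  Q: 745 − 2(166.2) − 2(76.26) = 260
  M: 0 + 1(166.2) = 166.2
  R: 0 + 2(76.26) = 152.5

ξ₁ = 166 kmol/h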